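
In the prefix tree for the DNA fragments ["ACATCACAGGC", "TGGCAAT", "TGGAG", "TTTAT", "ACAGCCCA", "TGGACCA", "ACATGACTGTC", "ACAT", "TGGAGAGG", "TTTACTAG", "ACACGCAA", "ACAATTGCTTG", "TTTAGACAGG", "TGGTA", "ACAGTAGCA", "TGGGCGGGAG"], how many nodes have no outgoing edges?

14

Leaves are exactly the stored words that no other stored word extends.
Those words: "ACAATTGCTTG", "ACACGCAA", "ACAGCCCA", "ACAGTAGCA", "ACATCACAGGC", "ACATGACTGTC", "TGGACCA", "TGGAGAGG", "TGGCAAT", "TGGGCGGGAG", "TGGTA", "TTTACTAG", "TTTAGACAGG", "TTTAT"
Leaf count: 14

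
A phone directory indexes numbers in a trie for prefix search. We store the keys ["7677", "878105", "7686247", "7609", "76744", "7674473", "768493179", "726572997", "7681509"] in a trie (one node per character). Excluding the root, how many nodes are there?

39

Insert word by word; a character creates a node only if that edge doesn't already exist:
  "7677" → 4 new (7, 6, 7, 7)
  "878105" → 6 new (8, 7, 8, 1, 0, 5)
  "7686247" → prefix "76" already present; 5 new (8, 6, 2, 4, 7)
  "7609" → prefix "76" already present; 2 new (0, 9)
  "76744" → prefix "767" already present; 2 new (4, 4)
  "7674473" → prefix "76744" already present; 2 new (7, 3)
  "768493179" → prefix "768" already present; 6 new (4, 9, 3, 1, 7, 9)
  "726572997" → prefix "7" already present; 8 new (2, 6, 5, 7, 2, 9, 9, 7)
  "7681509" → prefix "768" already present; 4 new (1, 5, 0, 9)
Total nodes = 4 + 6 + 5 + 2 + 2 + 2 + 6 + 8 + 4 = 39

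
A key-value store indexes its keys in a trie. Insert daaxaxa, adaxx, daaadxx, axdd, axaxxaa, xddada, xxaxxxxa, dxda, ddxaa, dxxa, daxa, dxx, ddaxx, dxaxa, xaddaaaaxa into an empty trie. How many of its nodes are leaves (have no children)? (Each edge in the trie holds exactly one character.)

14

Leaves are exactly the stored words that no other stored word extends.
Those words: "adaxx", "axaxxaa", "axdd", "daaadxx", "daaxaxa", "daxa", "ddaxx", "ddxaa", "dxaxa", "dxda", "dxxa", "xaddaaaaxa", "xddada", "xxaxxxxa"
Leaf count: 14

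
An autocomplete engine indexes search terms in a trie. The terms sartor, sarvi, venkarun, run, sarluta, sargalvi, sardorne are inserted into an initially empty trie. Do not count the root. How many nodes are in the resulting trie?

33

Trie structure (* marks end of a word):
(root)
├─ r
│  └─ u
│     └─ n *
├─ s
│  └─ a
│     └─ r
│        ├─ d
│        │  └─ o
│        │     └─ r
│        │        └─ n
│        │           └─ e *
│        ├─ g
│        │  └─ a
│        │     └─ l
│        │        └─ v
│        │           └─ i *
│        ├─ l
│        │  └─ u
│        │     └─ t
│        │        └─ a *
│        ├─ t
│        │  └─ o
│        │     └─ r *
│        └─ v
│           └─ i *
└─ v
   └─ e
      └─ n
         └─ k
            └─ a
               └─ r
                  └─ u
                     └─ n *
Counting every labelled node above: 33.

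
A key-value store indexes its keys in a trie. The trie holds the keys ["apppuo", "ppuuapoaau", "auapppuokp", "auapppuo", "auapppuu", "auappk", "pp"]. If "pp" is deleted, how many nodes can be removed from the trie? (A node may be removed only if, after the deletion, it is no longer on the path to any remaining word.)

0

After clearing the end-marker at "pp", prune upward until reaching a node still needed by another word.
Every node on "pp" is still needed (e.g. by "ppuuapoaau"), so nothing is freed.
Nodes removed: 0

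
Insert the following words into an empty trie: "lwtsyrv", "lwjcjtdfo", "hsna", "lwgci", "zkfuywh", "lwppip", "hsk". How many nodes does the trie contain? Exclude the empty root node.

33

Trie structure (* marks end of a word):
(root)
├─ h
│  └─ s
│     ├─ k *
│     └─ n
│        └─ a *
├─ l
│  └─ w
│     ├─ g
│     │  └─ c
│     │     └─ i *
│     ├─ j
│     │  └─ c
│     │     └─ j
│     │        └─ t
│     │           └─ d
│     │              └─ f
│     │                 └─ o *
│     ├─ p
│     │  └─ p
│     │     └─ i
│     │        └─ p *
│     └─ t
│        └─ s
│           └─ y
│              └─ r
│                 └─ v *
└─ z
   └─ k
      └─ f
         └─ u
            └─ y
               └─ w
                  └─ h *
Counting every labelled node above: 33.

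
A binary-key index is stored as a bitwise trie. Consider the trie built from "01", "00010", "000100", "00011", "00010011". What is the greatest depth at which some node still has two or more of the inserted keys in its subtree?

6

The deepest shared node is where two words last agree before diverging.
"000100" and "00010011" agree on "000100" (6 characters) before diverging; nothing deeper is shared.
Longest shared-prefix length: 6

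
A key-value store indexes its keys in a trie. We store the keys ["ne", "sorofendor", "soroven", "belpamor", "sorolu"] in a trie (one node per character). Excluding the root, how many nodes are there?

Trie structure (* marks end of a word):
(root)
├─ b
│  └─ e
│     └─ l
│        └─ p
│           └─ a
│              └─ m
│                 └─ o
│                    └─ r *
├─ n
│  └─ e *
└─ s
   └─ o
      └─ r
         └─ o
            ├─ f
            │  └─ e
            │     └─ n
            │        └─ d
            │           └─ o
            │              └─ r *
            ├─ l
            │  └─ u *
            └─ v
               └─ e
                  └─ n *
Counting every labelled node above: 25.

25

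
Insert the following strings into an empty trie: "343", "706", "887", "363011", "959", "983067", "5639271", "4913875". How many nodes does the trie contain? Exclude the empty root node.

For each word, the new-node count is its length minus the longest prefix already in the trie:
  "343" → 3 new (3, 4, 3)
  "706" → 3 new (7, 0, 6)
  "887" → 3 new (8, 8, 7)
  "363011" → prefix "3" already present; 5 new (6, 3, 0, 1, 1)
  "959" → 3 new (9, 5, 9)
  "983067" → prefix "9" already present; 5 new (8, 3, 0, 6, 7)
  "5639271" → 7 new (5, 6, 3, 9, 2, 7, 1)
  "4913875" → 7 new (4, 9, 1, 3, 8, 7, 5)
Total nodes = 3 + 3 + 3 + 5 + 3 + 5 + 7 + 7 = 36

36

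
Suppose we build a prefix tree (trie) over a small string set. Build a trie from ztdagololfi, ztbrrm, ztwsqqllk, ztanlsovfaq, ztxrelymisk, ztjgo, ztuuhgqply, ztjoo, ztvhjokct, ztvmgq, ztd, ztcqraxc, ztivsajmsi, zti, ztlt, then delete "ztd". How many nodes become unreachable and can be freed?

0

Walk "ztd" from the leaf back toward the root, removing each node that no remaining word uses.
Every node on "ztd" is still needed (e.g. by "ztdagololfi"), so nothing is freed.
Nodes removed: 0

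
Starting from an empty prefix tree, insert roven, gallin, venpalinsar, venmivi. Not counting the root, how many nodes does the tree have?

26

Trace insertions, counting only characters that open a new branch:
  "roven" → 5 new (r, o, v, e, n)
  "gallin" → 6 new (g, a, l, l, i, n)
  "venpalinsar" → 11 new (v, e, n, p, a, l, i, n, s, a, r)
  "venmivi" → prefix "ven" already present; 4 new (m, i, v, i)
Total nodes = 5 + 6 + 11 + 4 = 26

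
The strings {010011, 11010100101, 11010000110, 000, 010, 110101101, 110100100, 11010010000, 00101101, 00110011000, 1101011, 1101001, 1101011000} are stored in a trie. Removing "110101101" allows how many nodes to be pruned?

Walk "110101101" from the leaf back toward the root, removing each node that no remaining word uses.
The suffix "1" (1 node) is used only by "110101101"; the node for "11010110" still has the child "0", so pruning stops there.
Nodes removed: 1

1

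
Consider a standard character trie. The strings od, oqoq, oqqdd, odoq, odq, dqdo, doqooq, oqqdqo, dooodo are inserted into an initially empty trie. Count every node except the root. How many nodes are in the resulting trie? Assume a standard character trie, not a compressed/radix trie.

26

Insert word by word; a character creates a node only if that edge doesn't already exist:
  "od" → 2 new (o, d)
  "oqoq" → prefix "o" already present; 3 new (q, o, q)
  "oqqdd" → prefix "oq" already present; 3 new (q, d, d)
  "odoq" → prefix "od" already present; 2 new (o, q)
  "odq" → prefix "od" already present; 1 new (q)
  "dqdo" → 4 new (d, q, d, o)
  "doqooq" → prefix "d" already present; 5 new (o, q, o, o, q)
  "oqqdqo" → prefix "oqqd" already present; 2 new (q, o)
  "dooodo" → prefix "do" already present; 4 new (o, o, d, o)
Total nodes = 2 + 3 + 3 + 2 + 1 + 4 + 5 + 2 + 4 = 26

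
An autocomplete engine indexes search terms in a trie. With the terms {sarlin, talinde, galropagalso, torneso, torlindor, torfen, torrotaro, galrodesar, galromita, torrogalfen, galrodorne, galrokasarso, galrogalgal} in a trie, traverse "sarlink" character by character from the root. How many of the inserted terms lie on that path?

Traverse "sarlink" character by character; count nodes along the way that are marked as word ends.
Prefixes of the query that are stored words: "sarlin"
Count: 1

1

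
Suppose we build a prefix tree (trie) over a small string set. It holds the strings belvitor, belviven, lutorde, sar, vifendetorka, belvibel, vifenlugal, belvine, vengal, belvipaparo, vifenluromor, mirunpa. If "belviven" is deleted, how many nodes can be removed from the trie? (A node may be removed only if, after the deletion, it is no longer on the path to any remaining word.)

A node on "belviven"'s path can go only if nothing else ends at it or branches off below it.
The suffix "ven" (3 nodes) is used only by "belviven"; the node for "belvi" still has the child "t", so pruning stops there.
Nodes removed: 3

3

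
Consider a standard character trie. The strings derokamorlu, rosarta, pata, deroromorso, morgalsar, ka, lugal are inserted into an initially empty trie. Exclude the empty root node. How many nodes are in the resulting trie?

45

Trace insertions, counting only characters that open a new branch:
  "derokamorlu" → 11 new (d, e, r, o, k, a, m, o, r, l, u)
  "rosarta" → 7 new (r, o, s, a, r, t, a)
  "pata" → 4 new (p, a, t, a)
  "deroromorso" → prefix "dero" already present; 7 new (r, o, m, o, r, s, o)
  "morgalsar" → 9 new (m, o, r, g, a, l, s, a, r)
  "ka" → 2 new (k, a)
  "lugal" → 5 new (l, u, g, a, l)
Total nodes = 11 + 7 + 4 + 7 + 9 + 2 + 5 = 45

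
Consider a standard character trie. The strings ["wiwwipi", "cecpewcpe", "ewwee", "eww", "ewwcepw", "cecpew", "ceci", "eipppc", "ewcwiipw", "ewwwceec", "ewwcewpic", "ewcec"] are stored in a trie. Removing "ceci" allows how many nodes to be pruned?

A node on "ceci"'s path can go only if nothing else ends at it or branches off below it.
The suffix "i" (1 node) is used only by "ceci"; the node for "cec" still has the child "p", so pruning stops there.
Nodes removed: 1

1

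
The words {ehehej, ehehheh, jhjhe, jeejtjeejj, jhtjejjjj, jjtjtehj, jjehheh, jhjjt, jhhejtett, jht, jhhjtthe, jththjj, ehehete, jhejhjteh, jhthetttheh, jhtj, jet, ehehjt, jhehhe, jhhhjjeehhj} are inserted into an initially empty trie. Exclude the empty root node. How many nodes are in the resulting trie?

Trace insertions, counting only characters that open a new branch:
  "ehehej" → 6 new (e, h, e, h, e, j)
  "ehehheh" → prefix "eheh" already present; 3 new (h, e, h)
  "jhjhe" → 5 new (j, h, j, h, e)
  "jeejtjeejj" → prefix "j" already present; 9 new (e, e, j, t, j, e, e, j, j)
  "jhtjejjjj" → prefix "jh" already present; 7 new (t, j, e, j, j, j, j)
  "jjtjtehj" → prefix "j" already present; 7 new (j, t, j, t, e, h, j)
  "jjehheh" → prefix "jj" already present; 5 new (e, h, h, e, h)
  "jhjjt" → prefix "jhj" already present; 2 new (j, t)
  "jhhejtett" → prefix "jh" already present; 7 new (h, e, j, t, e, t, t)
  "jht" → prefix "jht" already present; 0 new (none)
  "jhhjtthe" → prefix "jhh" already present; 5 new (j, t, t, h, e)
  "jththjj" → prefix "j" already present; 6 new (t, h, t, h, j, j)
  "ehehete" → prefix "ehehe" already present; 2 new (t, e)
  "jhejhjteh" → prefix "jh" already present; 7 new (e, j, h, j, t, e, h)
  "jhthetttheh" → prefix "jht" already present; 8 new (h, e, t, t, t, h, e, h)
  "jhtj" → prefix "jhtj" already present; 0 new (none)
  "jet" → prefix "je" already present; 1 new (t)
  "ehehjt" → prefix "eheh" already present; 2 new (j, t)
  "jhehhe" → prefix "jhe" already present; 3 new (h, h, e)
  "jhhhjjeehhj" → prefix "jhh" already present; 8 new (h, j, j, e, e, h, h, j)
Total nodes = 6 + 3 + 5 + 9 + 7 + 7 + 5 + 2 + 7 + 0 + 5 + 6 + 2 + 7 + 8 + 0 + 1 + 2 + 3 + 8 = 93

93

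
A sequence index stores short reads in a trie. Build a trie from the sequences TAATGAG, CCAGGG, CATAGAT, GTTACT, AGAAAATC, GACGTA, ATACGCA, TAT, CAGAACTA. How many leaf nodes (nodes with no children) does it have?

Leaves are exactly the stored words that no other stored word extends.
Those words: "AGAAAATC", "ATACGCA", "CAGAACTA", "CATAGAT", "CCAGGG", "GACGTA", "GTTACT", "TAATGAG", "TAT"
Leaf count: 9

9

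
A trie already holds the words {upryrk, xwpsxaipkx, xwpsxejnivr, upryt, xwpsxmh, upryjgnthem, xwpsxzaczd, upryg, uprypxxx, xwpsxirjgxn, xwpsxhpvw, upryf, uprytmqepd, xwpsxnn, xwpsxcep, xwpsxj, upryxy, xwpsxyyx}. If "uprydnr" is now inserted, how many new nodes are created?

Walking "uprydnr" from the root, the first 4 characters ("upry") follow existing edges; "d" is the first miss.
Each of the 3 remaining characters creates one node.

3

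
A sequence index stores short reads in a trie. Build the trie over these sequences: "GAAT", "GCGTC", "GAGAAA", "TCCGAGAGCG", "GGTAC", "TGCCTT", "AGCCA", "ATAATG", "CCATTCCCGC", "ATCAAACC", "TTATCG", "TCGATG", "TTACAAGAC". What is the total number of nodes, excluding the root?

For each word, the new-node count is its length minus the longest prefix already in the trie:
  "GAAT" → 4 new (G, A, A, T)
  "GCGTC" → prefix "G" already present; 4 new (C, G, T, C)
  "GAGAAA" → prefix "GA" already present; 4 new (G, A, A, A)
  "TCCGAGAGCG" → 10 new (T, C, C, G, A, G, A, G, C, G)
  "GGTAC" → prefix "G" already present; 4 new (G, T, A, C)
  "TGCCTT" → prefix "T" already present; 5 new (G, C, C, T, T)
  "AGCCA" → 5 new (A, G, C, C, A)
  "ATAATG" → prefix "A" already present; 5 new (T, A, A, T, G)
  "CCATTCCCGC" → 10 new (C, C, A, T, T, C, C, C, G, C)
  "ATCAAACC" → prefix "AT" already present; 6 new (C, A, A, A, C, C)
  "TTATCG" → prefix "T" already present; 5 new (T, A, T, C, G)
  "TCGATG" → prefix "TC" already present; 4 new (G, A, T, G)
  "TTACAAGAC" → prefix "TTA" already present; 6 new (C, A, A, G, A, C)
Total nodes = 4 + 4 + 4 + 10 + 4 + 5 + 5 + 5 + 10 + 6 + 5 + 4 + 6 = 72

72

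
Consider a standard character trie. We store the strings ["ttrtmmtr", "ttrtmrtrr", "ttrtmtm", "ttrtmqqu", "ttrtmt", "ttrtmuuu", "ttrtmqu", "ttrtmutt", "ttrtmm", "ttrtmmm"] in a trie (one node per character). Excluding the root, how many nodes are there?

Trie structure (* marks end of a word):
(root)
└─ t
   └─ t
      └─ r
         └─ t
            └─ m
               ├─ m *
               │  ├─ m *
               │  └─ t
               │     └─ r *
               ├─ q
               │  ├─ q
               │  │  └─ u *
               │  └─ u *
               ├─ r
               │  └─ t
               │     └─ r
               │        └─ r *
               ├─ t *
               │  └─ m *
               └─ u
                  ├─ t
                  │  └─ t *
                  └─ u
                     └─ u *
Counting every labelled node above: 24.

24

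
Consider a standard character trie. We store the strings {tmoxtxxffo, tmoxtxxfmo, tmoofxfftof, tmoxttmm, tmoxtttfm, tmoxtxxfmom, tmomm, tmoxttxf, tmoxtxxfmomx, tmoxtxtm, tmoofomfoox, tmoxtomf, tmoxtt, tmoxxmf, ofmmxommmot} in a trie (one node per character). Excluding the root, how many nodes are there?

Count nodes per top-level branch (shared prefixes stored once):
  'o'-branch (ofmmxommmot): 11 nodes
  't'-branch (tmomm, tmoofomfoox, tmoofxfftof, tmoxtomf, tmoxtt, tmoxttmm, tmoxtttfm, tmoxttxf, tmoxtxtm, tmoxtxxffo, tmoxtxxfmo, tmoxtxxfmom, tmoxtxxfmomx, tmoxxmf): 46 nodes
Sum: 57

57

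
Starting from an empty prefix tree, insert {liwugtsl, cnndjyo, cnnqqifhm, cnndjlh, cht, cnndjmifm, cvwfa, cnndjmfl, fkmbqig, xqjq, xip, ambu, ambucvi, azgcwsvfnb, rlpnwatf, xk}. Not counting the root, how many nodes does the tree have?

Trace insertions, counting only characters that open a new branch:
  "liwugtsl" → 8 new (l, i, w, u, g, t, s, l)
  "cnndjyo" → 7 new (c, n, n, d, j, y, o)
  "cnnqqifhm" → prefix "cnn" already present; 6 new (q, q, i, f, h, m)
  "cnndjlh" → prefix "cnndj" already present; 2 new (l, h)
  "cht" → prefix "c" already present; 2 new (h, t)
  "cnndjmifm" → prefix "cnndj" already present; 4 new (m, i, f, m)
  "cvwfa" → prefix "c" already present; 4 new (v, w, f, a)
  "cnndjmfl" → prefix "cnndjm" already present; 2 new (f, l)
  "fkmbqig" → 7 new (f, k, m, b, q, i, g)
  "xqjq" → 4 new (x, q, j, q)
  "xip" → prefix "x" already present; 2 new (i, p)
  "ambu" → 4 new (a, m, b, u)
  "ambucvi" → prefix "ambu" already present; 3 new (c, v, i)
  "azgcwsvfnb" → prefix "a" already present; 9 new (z, g, c, w, s, v, f, n, b)
  "rlpnwatf" → 8 new (r, l, p, n, w, a, t, f)
  "xk" → prefix "x" already present; 1 new (k)
Total nodes = 8 + 7 + 6 + 2 + 2 + 4 + 4 + 2 + 7 + 4 + 2 + 4 + 3 + 9 + 8 + 1 = 73

73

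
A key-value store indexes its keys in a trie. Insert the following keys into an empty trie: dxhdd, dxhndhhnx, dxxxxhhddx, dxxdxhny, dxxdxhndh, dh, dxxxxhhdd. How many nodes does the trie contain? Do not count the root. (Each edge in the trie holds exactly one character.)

27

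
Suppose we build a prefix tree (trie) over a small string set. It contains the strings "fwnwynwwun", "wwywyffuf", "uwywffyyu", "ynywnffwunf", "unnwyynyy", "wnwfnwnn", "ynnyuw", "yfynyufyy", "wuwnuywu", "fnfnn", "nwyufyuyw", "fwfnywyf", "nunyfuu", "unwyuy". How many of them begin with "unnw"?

1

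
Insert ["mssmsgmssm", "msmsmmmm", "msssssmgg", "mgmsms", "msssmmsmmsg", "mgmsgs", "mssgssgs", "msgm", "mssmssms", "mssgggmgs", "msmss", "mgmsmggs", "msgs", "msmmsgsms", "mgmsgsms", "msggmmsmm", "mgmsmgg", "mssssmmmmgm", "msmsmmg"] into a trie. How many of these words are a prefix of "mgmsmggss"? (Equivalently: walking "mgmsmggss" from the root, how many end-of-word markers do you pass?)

2

Traverse "mgmsmggss" character by character; count nodes along the way that are marked as word ends.
Prefixes of the query that are stored words: "mgmsmgg", "mgmsmggs"
Count: 2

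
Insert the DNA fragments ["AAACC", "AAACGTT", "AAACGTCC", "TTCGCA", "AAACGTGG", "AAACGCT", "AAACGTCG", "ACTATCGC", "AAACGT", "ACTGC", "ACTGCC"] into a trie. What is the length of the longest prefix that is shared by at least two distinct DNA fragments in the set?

Look for the deepest trie node that still has at least two words in its subtree.
e.g. "AAACGTCC" and "AAACGTCG" share the prefix "AAACGTC" of length 7; no pair shares a longer one.
Longest shared-prefix length: 7

7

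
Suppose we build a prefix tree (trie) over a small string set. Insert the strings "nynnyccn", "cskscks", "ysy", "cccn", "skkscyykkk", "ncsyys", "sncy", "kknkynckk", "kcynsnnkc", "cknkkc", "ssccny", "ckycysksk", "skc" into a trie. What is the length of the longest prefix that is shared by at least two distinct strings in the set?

2

Equivalently: take the maximum, over all pairs, of their longest common prefix length.
e.g. "cknkkc" and "ckycysksk" share the prefix "ck" of length 2; no pair shares a longer one.
Longest shared-prefix length: 2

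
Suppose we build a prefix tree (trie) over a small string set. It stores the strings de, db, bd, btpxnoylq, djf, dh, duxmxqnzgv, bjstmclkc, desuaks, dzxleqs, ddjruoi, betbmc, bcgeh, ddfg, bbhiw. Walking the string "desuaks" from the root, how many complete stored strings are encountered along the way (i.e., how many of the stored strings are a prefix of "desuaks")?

Check each prefix of "desuaks" against the stored set — each match is an end-marker on the path.
Prefixes of the query that are stored words: "de", "desuaks"
Count: 2

2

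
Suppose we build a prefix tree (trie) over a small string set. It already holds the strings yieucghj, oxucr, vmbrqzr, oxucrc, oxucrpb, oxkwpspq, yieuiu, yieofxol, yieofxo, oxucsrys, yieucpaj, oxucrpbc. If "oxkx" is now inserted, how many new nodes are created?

1

The longest prefix of "oxkx" already in the trie is "oxk" (length 3).
Each of the 1 remaining characters creates one node.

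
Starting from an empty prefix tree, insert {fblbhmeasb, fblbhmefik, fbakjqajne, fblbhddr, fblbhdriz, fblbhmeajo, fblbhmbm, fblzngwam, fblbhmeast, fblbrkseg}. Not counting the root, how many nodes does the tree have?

Count nodes per top-level branch (shared prefixes stored once):
  'f'-branch (fbakjqajne, fblbhddr, fblbhdriz, fblbhmbm, fblbhmeajo, fblbhmeasb, fblbhmeast, fblbhmefik, fblbrkseg, fblzngwam): 43 nodes
Sum: 43

43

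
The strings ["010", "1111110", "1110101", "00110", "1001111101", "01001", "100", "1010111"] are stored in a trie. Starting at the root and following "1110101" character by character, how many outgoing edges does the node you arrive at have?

0

Walk "1110101" from the root, arriving at one node.
No stored string extends past "1110101".
That node has 0 child edges.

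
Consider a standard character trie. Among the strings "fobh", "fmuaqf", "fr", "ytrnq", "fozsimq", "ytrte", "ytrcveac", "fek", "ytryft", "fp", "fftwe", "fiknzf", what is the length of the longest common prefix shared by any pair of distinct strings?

The deepest shared node is where two words last agree before diverging.
"ytrcveac" and "ytrnq" agree on "ytr" (3 characters) before diverging; nothing deeper is shared.
Longest shared-prefix length: 3

3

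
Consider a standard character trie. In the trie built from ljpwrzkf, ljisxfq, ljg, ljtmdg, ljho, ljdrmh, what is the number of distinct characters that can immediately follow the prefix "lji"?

Follow the path "lji" to its node, then look at its outgoing edges.
Characters that immediately follow "lji" among the stored strings: {s}.
That node has 1 child edge.

1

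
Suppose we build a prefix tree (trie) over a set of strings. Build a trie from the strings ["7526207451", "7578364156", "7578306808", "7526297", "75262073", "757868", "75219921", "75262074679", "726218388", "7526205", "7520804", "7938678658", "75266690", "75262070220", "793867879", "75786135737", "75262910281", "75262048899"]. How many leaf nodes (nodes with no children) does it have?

18

A leaf is a node with no children — equivalently, the end of a word that is not a proper prefix of any other stored word.
Those words: "726218388", "7520804", "75219921", "75262048899", "7526205", "75262070220", "75262073", "7526207451", "75262074679", "75262910281", "7526297", "75266690", "7578306808", "7578364156", "75786135737", "757868", "7938678658", "793867879"
Leaf count: 18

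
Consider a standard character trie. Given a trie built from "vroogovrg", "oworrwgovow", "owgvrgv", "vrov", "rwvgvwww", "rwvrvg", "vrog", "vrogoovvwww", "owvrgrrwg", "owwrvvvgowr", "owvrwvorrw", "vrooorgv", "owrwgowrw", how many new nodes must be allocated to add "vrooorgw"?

1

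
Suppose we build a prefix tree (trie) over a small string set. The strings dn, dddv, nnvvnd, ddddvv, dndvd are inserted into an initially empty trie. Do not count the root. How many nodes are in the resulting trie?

For each word, the new-node count is its length minus the longest prefix already in the trie:
  "dn" → 2 new (d, n)
  "dddv" → prefix "d" already present; 3 new (d, d, v)
  "nnvvnd" → 6 new (n, n, v, v, n, d)
  "ddddvv" → prefix "ddd" already present; 3 new (d, v, v)
  "dndvd" → prefix "dn" already present; 3 new (d, v, d)
Total nodes = 2 + 3 + 6 + 3 + 3 = 17

17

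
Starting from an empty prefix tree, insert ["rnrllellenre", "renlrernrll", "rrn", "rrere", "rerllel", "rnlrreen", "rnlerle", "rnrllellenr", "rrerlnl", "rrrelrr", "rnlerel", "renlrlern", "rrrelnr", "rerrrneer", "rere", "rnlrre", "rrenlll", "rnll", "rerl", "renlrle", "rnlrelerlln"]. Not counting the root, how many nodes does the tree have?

Count nodes per top-level branch (shared prefixes stored once):
  'r'-branch (renlrernrll, renlrle, renlrlern, rere, rerl, rerllel, rerrrneer, rnlerel, rnlerle, rnll, rnlrelerlln, rnlrre, rnlrreen, rnrllellenr, rnrllellenre, rrenlll, rrere, rrerlnl, rrn, rrrelnr, rrrelrr): 77 nodes
Sum: 77

77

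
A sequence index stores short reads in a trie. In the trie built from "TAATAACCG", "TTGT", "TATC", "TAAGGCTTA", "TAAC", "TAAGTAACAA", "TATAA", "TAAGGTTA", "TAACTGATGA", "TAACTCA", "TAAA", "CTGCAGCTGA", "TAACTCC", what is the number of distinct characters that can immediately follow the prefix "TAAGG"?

The children of the "TAAGG" node are the distinct next characters among strings starting with "TAAGG".
Distinct next characters after "TAAGG": C, T.
That node has 2 child edges.

2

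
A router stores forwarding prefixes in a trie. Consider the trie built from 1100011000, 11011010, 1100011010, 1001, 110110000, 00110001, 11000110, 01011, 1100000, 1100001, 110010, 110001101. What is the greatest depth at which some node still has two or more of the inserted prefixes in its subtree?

The deepest shared node is where two words last agree before diverging.
"110001101" and "1100011010" agree on "110001101" (9 characters) before diverging; nothing deeper is shared.
Longest shared-prefix length: 9

9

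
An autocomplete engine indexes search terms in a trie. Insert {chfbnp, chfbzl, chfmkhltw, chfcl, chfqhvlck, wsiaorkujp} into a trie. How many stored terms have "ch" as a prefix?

Traverse to the node for "ch", then collect every word in that subtree.
Words under "ch": chfbnp, chfbzl, chfcl, chfmkhltw, chfqhvlck
Count: 5

5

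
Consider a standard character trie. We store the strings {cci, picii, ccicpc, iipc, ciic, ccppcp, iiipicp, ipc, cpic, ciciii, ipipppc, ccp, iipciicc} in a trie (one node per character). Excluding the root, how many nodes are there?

Trace insertions, counting only characters that open a new branch:
  "cci" → 3 new (c, c, i)
  "picii" → 5 new (p, i, c, i, i)
  "ccicpc" → prefix "cci" already present; 3 new (c, p, c)
  "iipc" → 4 new (i, i, p, c)
  "ciic" → prefix "c" already present; 3 new (i, i, c)
  "ccppcp" → prefix "cc" already present; 4 new (p, p, c, p)
  "iiipicp" → prefix "ii" already present; 5 new (i, p, i, c, p)
  "ipc" → prefix "i" already present; 2 new (p, c)
  "cpic" → prefix "c" already present; 3 new (p, i, c)
  "ciciii" → prefix "ci" already present; 4 new (c, i, i, i)
  "ipipppc" → prefix "ip" already present; 5 new (i, p, p, p, c)
  "ccp" → prefix "ccp" already present; 0 new (none)
  "iipciicc" → prefix "iipc" already present; 4 new (i, i, c, c)
Total nodes = 3 + 5 + 3 + 4 + 3 + 4 + 5 + 2 + 3 + 4 + 5 + 0 + 4 = 45

45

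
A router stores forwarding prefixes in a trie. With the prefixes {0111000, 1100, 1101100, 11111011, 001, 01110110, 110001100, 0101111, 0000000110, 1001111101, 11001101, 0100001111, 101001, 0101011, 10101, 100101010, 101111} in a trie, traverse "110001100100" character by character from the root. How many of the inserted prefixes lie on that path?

2

Traverse "110001100100" character by character; count nodes along the way that are marked as word ends.
Prefixes of the query that are stored words: "1100", "110001100"
Count: 2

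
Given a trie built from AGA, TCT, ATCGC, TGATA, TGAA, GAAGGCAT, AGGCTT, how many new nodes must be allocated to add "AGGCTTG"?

The longest prefix of "AGGCTTG" already in the trie is "AGGCTT" (length 6).
Each of the 1 remaining characters creates one node.

1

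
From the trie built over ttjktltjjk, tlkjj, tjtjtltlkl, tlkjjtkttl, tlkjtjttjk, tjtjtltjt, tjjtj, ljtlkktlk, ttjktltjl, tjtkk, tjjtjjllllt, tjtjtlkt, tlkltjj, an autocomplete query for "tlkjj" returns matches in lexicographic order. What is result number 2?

Filter for "tlkjj…" and sort: "tlkjj", "tlkjjtkttl"
The 2nd is tlkjjtkttl.

tlkjjtkttl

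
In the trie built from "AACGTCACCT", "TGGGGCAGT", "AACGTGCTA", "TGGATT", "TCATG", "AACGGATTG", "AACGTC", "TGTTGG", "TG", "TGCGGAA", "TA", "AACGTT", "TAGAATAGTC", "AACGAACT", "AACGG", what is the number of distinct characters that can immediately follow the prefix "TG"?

3

The children of the "TG" node are the distinct next characters among strings starting with "TG".
Distinct next characters after "TG": C, G, T.
That node has 3 child edges.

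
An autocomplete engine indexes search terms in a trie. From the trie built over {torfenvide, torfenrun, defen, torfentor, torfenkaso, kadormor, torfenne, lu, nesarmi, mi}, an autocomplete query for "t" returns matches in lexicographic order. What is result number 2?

torfenne

DFS of the "t" subtree visits, in order: "torfenkaso", "torfenne", "torfenrun", "torfentor", "torfenvide"
Position 2: torfenne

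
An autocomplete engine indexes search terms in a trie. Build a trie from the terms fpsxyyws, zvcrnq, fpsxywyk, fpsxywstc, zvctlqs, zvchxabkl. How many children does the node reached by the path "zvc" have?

3

Follow the path "zvc" to its node, then look at its outgoing edges.
Distinct next characters after "zvc": h, r, t.
That node has 3 child edges.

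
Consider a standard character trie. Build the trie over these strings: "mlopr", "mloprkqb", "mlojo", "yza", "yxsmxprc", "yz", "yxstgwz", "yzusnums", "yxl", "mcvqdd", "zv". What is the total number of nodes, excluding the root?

38

Count nodes per top-level branch (shared prefixes stored once):
  'm'-branch (mcvqdd, mlojo, mlopr, mloprkqb): 15 nodes
  'y'-branch (yxl, yxsmxprc, yxstgwz, yz, yza, yzusnums): 21 nodes
  'z'-branch (zv): 2 nodes
Sum: 38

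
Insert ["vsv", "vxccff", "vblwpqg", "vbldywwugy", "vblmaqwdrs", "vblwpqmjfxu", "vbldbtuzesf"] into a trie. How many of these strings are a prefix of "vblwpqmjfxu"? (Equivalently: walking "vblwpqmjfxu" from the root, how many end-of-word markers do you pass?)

Walk "vblwpqmjfxu" from the root; an end-of-word marker is hit whenever a stored word is a prefix of "vblwpqmjfxu".
Prefixes of the query that are stored words: "vblwpqmjfxu"
Count: 1

1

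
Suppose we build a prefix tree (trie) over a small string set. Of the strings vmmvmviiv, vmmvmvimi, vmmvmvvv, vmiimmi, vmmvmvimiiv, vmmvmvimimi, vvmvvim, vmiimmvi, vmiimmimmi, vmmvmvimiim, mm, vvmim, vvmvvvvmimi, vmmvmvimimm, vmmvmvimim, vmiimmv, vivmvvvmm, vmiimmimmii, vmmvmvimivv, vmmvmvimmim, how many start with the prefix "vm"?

15

Traverse to the node for "vm", then collect every word in that subtree.
Words under "vm": vmiimmi, vmiimmimmi, vmiimmimmii, vmiimmv, vmiimmvi, vmmvmviiv, vmmvmvimi, vmmvmvimiim, vmmvmvimiiv, vmmvmvimim, vmmvmvimimi, vmmvmvimimm, vmmvmvimivv, vmmvmvimmim, vmmvmvvv
Count: 15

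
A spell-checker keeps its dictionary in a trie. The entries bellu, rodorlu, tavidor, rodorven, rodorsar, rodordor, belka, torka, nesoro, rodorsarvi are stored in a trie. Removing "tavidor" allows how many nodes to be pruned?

Walk "tavidor" from the leaf back toward the root, removing each node that no remaining word uses.
The suffix "avidor" (6 nodes) is used only by "tavidor"; the node for "t" still has the child "o", so pruning stops there.
Nodes removed: 6

6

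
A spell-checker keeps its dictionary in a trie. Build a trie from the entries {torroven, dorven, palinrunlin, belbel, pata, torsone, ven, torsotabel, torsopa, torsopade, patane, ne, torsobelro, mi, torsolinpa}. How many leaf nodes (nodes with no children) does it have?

Leaves are exactly the stored words that no other stored word extends.
Those words: "belbel", "dorven", "mi", "ne", "palinrunlin", "patane", "torroven", "torsobelro", "torsolinpa", "torsone", "torsopade", "torsotabel", "ven"
Leaf count: 13

13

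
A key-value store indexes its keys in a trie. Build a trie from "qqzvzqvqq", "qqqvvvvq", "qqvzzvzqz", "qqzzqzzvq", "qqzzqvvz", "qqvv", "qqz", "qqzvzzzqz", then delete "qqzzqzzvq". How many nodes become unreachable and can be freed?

4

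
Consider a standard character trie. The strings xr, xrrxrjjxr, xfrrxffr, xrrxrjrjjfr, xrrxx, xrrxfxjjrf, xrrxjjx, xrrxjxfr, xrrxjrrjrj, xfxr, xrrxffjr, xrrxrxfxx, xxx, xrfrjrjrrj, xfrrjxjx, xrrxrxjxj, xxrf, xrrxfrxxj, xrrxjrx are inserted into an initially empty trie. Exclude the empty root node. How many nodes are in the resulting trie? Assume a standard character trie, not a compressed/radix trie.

72

For each word, the new-node count is its length minus the longest prefix already in the trie:
  "xr" → 2 new (x, r)
  "xrrxrjjxr" → prefix "xr" already present; 7 new (r, x, r, j, j, x, r)
  "xfrrxffr" → prefix "x" already present; 7 new (f, r, r, x, f, f, r)
  "xrrxrjrjjfr" → prefix "xrrxrj" already present; 5 new (r, j, j, f, r)
  "xrrxx" → prefix "xrrx" already present; 1 new (x)
  "xrrxfxjjrf" → prefix "xrrx" already present; 6 new (f, x, j, j, r, f)
  "xrrxjjx" → prefix "xrrx" already present; 3 new (j, j, x)
  "xrrxjxfr" → prefix "xrrxj" already present; 3 new (x, f, r)
  "xrrxjrrjrj" → prefix "xrrxj" already present; 5 new (r, r, j, r, j)
  "xfxr" → prefix "xf" already present; 2 new (x, r)
  "xrrxffjr" → prefix "xrrxf" already present; 3 new (f, j, r)
  "xrrxrxfxx" → prefix "xrrxr" already present; 4 new (x, f, x, x)
  "xxx" → prefix "x" already present; 2 new (x, x)
  "xrfrjrjrrj" → prefix "xr" already present; 8 new (f, r, j, r, j, r, r, j)
  "xfrrjxjx" → prefix "xfrr" already present; 4 new (j, x, j, x)
  "xrrxrxjxj" → prefix "xrrxrx" already present; 3 new (j, x, j)
  "xxrf" → prefix "xx" already present; 2 new (r, f)
  "xrrxfrxxj" → prefix "xrrxf" already present; 4 new (r, x, x, j)
  "xrrxjrx" → prefix "xrrxjr" already present; 1 new (x)
Total nodes = 2 + 7 + 7 + 5 + 1 + 6 + 3 + 3 + 5 + 2 + 3 + 4 + 2 + 8 + 4 + 3 + 2 + 4 + 1 = 72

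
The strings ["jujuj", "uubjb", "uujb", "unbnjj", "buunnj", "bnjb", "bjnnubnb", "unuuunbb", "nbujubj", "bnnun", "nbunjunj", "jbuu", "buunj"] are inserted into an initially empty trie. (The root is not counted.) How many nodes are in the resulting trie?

58

For each word, the new-node count is its length minus the longest prefix already in the trie:
  "jujuj" → 5 new (j, u, j, u, j)
  "uubjb" → 5 new (u, u, b, j, b)
  "uujb" → prefix "uu" already present; 2 new (j, b)
  "unbnjj" → prefix "u" already present; 5 new (n, b, n, j, j)
  "buunnj" → 6 new (b, u, u, n, n, j)
  "bnjb" → prefix "b" already present; 3 new (n, j, b)
  "bjnnubnb" → prefix "b" already present; 7 new (j, n, n, u, b, n, b)
  "unuuunbb" → prefix "un" already present; 6 new (u, u, u, n, b, b)
  "nbujubj" → 7 new (n, b, u, j, u, b, j)
  "bnnun" → prefix "bn" already present; 3 new (n, u, n)
  "nbunjunj" → prefix "nbu" already present; 5 new (n, j, u, n, j)
  "jbuu" → prefix "j" already present; 3 new (b, u, u)
  "buunj" → prefix "buun" already present; 1 new (j)
Total nodes = 5 + 5 + 2 + 5 + 6 + 3 + 7 + 6 + 7 + 3 + 5 + 3 + 1 = 58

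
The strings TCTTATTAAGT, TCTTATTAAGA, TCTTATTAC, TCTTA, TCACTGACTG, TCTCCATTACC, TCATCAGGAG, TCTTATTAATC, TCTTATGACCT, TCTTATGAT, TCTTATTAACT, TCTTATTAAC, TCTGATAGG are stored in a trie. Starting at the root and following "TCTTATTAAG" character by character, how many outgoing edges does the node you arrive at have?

2

Follow the path "TCTTATTAAG" to its node, then look at its outgoing edges.
Characters that immediately follow "TCTTATTAAG" among the stored strings: {A, T}.
That node has 2 child edges.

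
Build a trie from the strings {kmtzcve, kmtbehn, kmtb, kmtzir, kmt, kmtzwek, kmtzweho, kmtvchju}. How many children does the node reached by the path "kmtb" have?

1

Follow the path "kmtb" to its node, then look at its outgoing edges.
Distinct next characters after "kmtb": e.
That node has 1 child edge.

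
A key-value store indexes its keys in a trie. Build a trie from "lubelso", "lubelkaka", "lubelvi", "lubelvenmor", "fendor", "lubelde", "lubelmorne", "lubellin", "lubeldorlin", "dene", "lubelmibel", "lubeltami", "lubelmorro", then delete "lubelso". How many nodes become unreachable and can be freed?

Walk "lubelso" from the leaf back toward the root, removing each node that no remaining word uses.
The suffix "so" (2 nodes) is used only by "lubelso"; the node for "lubel" still has the child "k", so pruning stops there.
Nodes removed: 2

2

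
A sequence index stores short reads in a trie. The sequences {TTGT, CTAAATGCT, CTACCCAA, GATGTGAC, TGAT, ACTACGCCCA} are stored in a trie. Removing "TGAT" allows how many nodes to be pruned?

3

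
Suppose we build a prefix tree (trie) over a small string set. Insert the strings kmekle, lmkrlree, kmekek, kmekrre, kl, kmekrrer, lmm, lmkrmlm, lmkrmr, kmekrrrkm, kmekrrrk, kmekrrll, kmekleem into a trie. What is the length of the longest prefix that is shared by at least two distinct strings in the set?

8

Equivalently: take the maximum, over all pairs, of their longest common prefix length.
"kmekrrrk" and "kmekrrrkm" agree on "kmekrrrk" (8 characters) before diverging; nothing deeper is shared.
Longest shared-prefix length: 8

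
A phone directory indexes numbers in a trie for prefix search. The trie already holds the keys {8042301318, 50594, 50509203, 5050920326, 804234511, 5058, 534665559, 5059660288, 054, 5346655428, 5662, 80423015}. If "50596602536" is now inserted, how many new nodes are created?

3

The longest prefix of "50596602536" already in the trie is "50596602" (length 8).
New nodes needed: |"50596602536"| − 8 = 11 − 8 = 3.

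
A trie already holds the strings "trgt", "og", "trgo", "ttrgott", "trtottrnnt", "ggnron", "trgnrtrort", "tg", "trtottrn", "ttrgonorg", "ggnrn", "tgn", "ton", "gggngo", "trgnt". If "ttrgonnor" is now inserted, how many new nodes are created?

The longest prefix of "ttrgonnor" already in the trie is "ttrgon" (length 6).
Each of the 3 remaining characters creates one node.

3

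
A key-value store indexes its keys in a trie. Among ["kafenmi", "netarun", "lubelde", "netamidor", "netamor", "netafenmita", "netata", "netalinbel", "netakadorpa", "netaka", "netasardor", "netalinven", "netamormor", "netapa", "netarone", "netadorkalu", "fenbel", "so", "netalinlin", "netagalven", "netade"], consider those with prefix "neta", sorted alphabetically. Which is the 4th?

Filter for "neta…" and sort: "netade", "netadorkalu", "netafenmita", "netagalven", "netaka", "netakadorpa", "netalinbel", "netalinlin", "netalinven", "netamidor", "netamor", "netamormor", "netapa", "netarone", "netarun", "netasardor", "netata"
Position 4: netagalven

netagalven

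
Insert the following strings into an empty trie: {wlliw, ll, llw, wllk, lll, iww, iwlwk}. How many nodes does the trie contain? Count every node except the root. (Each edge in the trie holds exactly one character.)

16

Insert word by word; a character creates a node only if that edge doesn't already exist:
  "wlliw" → 5 new (w, l, l, i, w)
  "ll" → 2 new (l, l)
  "llw" → prefix "ll" already present; 1 new (w)
  "wllk" → prefix "wll" already present; 1 new (k)
  "lll" → prefix "ll" already present; 1 new (l)
  "iww" → 3 new (i, w, w)
  "iwlwk" → prefix "iw" already present; 3 new (l, w, k)
Total nodes = 5 + 2 + 1 + 1 + 1 + 3 + 3 = 16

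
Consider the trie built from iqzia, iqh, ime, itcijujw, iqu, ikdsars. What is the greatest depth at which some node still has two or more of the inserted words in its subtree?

2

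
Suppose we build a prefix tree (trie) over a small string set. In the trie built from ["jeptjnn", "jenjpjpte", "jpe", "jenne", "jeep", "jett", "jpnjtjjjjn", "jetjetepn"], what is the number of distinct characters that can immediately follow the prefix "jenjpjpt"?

The children of the "jenjpjpt" node are the distinct next characters among strings starting with "jenjpjpt".
Distinct next characters after "jenjpjpt": e.
That node has 1 child edge.

1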